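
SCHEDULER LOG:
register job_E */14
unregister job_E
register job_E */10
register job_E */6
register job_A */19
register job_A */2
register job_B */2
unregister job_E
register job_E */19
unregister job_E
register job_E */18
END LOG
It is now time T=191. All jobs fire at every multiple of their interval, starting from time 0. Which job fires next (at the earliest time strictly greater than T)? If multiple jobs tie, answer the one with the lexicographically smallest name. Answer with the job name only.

Answer: job_A

Derivation:
Op 1: register job_E */14 -> active={job_E:*/14}
Op 2: unregister job_E -> active={}
Op 3: register job_E */10 -> active={job_E:*/10}
Op 4: register job_E */6 -> active={job_E:*/6}
Op 5: register job_A */19 -> active={job_A:*/19, job_E:*/6}
Op 6: register job_A */2 -> active={job_A:*/2, job_E:*/6}
Op 7: register job_B */2 -> active={job_A:*/2, job_B:*/2, job_E:*/6}
Op 8: unregister job_E -> active={job_A:*/2, job_B:*/2}
Op 9: register job_E */19 -> active={job_A:*/2, job_B:*/2, job_E:*/19}
Op 10: unregister job_E -> active={job_A:*/2, job_B:*/2}
Op 11: register job_E */18 -> active={job_A:*/2, job_B:*/2, job_E:*/18}
  job_A: interval 2, next fire after T=191 is 192
  job_B: interval 2, next fire after T=191 is 192
  job_E: interval 18, next fire after T=191 is 198
Earliest = 192, winner (lex tiebreak) = job_A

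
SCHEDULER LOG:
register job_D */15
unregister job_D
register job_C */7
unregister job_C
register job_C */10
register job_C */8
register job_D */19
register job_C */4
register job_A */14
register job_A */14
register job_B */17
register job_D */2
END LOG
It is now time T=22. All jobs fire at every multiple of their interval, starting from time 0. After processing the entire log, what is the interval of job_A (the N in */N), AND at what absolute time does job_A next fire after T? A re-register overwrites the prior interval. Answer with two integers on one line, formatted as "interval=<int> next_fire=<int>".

Op 1: register job_D */15 -> active={job_D:*/15}
Op 2: unregister job_D -> active={}
Op 3: register job_C */7 -> active={job_C:*/7}
Op 4: unregister job_C -> active={}
Op 5: register job_C */10 -> active={job_C:*/10}
Op 6: register job_C */8 -> active={job_C:*/8}
Op 7: register job_D */19 -> active={job_C:*/8, job_D:*/19}
Op 8: register job_C */4 -> active={job_C:*/4, job_D:*/19}
Op 9: register job_A */14 -> active={job_A:*/14, job_C:*/4, job_D:*/19}
Op 10: register job_A */14 -> active={job_A:*/14, job_C:*/4, job_D:*/19}
Op 11: register job_B */17 -> active={job_A:*/14, job_B:*/17, job_C:*/4, job_D:*/19}
Op 12: register job_D */2 -> active={job_A:*/14, job_B:*/17, job_C:*/4, job_D:*/2}
Final interval of job_A = 14
Next fire of job_A after T=22: (22//14+1)*14 = 28

Answer: interval=14 next_fire=28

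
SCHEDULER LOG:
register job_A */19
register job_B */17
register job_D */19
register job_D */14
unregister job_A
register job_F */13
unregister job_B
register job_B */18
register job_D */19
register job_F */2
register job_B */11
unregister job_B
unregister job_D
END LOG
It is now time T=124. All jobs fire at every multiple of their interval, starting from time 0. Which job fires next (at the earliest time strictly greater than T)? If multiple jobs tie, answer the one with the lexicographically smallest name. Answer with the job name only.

Op 1: register job_A */19 -> active={job_A:*/19}
Op 2: register job_B */17 -> active={job_A:*/19, job_B:*/17}
Op 3: register job_D */19 -> active={job_A:*/19, job_B:*/17, job_D:*/19}
Op 4: register job_D */14 -> active={job_A:*/19, job_B:*/17, job_D:*/14}
Op 5: unregister job_A -> active={job_B:*/17, job_D:*/14}
Op 6: register job_F */13 -> active={job_B:*/17, job_D:*/14, job_F:*/13}
Op 7: unregister job_B -> active={job_D:*/14, job_F:*/13}
Op 8: register job_B */18 -> active={job_B:*/18, job_D:*/14, job_F:*/13}
Op 9: register job_D */19 -> active={job_B:*/18, job_D:*/19, job_F:*/13}
Op 10: register job_F */2 -> active={job_B:*/18, job_D:*/19, job_F:*/2}
Op 11: register job_B */11 -> active={job_B:*/11, job_D:*/19, job_F:*/2}
Op 12: unregister job_B -> active={job_D:*/19, job_F:*/2}
Op 13: unregister job_D -> active={job_F:*/2}
  job_F: interval 2, next fire after T=124 is 126
Earliest = 126, winner (lex tiebreak) = job_F

Answer: job_F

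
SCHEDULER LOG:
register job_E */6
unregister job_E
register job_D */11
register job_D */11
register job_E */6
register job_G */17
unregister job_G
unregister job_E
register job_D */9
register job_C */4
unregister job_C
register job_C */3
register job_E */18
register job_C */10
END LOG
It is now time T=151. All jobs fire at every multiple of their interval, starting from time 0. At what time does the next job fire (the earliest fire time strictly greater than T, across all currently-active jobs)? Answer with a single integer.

Answer: 153

Derivation:
Op 1: register job_E */6 -> active={job_E:*/6}
Op 2: unregister job_E -> active={}
Op 3: register job_D */11 -> active={job_D:*/11}
Op 4: register job_D */11 -> active={job_D:*/11}
Op 5: register job_E */6 -> active={job_D:*/11, job_E:*/6}
Op 6: register job_G */17 -> active={job_D:*/11, job_E:*/6, job_G:*/17}
Op 7: unregister job_G -> active={job_D:*/11, job_E:*/6}
Op 8: unregister job_E -> active={job_D:*/11}
Op 9: register job_D */9 -> active={job_D:*/9}
Op 10: register job_C */4 -> active={job_C:*/4, job_D:*/9}
Op 11: unregister job_C -> active={job_D:*/9}
Op 12: register job_C */3 -> active={job_C:*/3, job_D:*/9}
Op 13: register job_E */18 -> active={job_C:*/3, job_D:*/9, job_E:*/18}
Op 14: register job_C */10 -> active={job_C:*/10, job_D:*/9, job_E:*/18}
  job_C: interval 10, next fire after T=151 is 160
  job_D: interval 9, next fire after T=151 is 153
  job_E: interval 18, next fire after T=151 is 162
Earliest fire time = 153 (job job_D)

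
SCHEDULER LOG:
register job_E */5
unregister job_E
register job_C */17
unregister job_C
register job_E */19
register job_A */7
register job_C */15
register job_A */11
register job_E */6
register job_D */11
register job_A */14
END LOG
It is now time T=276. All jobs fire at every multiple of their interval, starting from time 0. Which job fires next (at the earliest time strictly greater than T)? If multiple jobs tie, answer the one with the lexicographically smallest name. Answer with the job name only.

Answer: job_A

Derivation:
Op 1: register job_E */5 -> active={job_E:*/5}
Op 2: unregister job_E -> active={}
Op 3: register job_C */17 -> active={job_C:*/17}
Op 4: unregister job_C -> active={}
Op 5: register job_E */19 -> active={job_E:*/19}
Op 6: register job_A */7 -> active={job_A:*/7, job_E:*/19}
Op 7: register job_C */15 -> active={job_A:*/7, job_C:*/15, job_E:*/19}
Op 8: register job_A */11 -> active={job_A:*/11, job_C:*/15, job_E:*/19}
Op 9: register job_E */6 -> active={job_A:*/11, job_C:*/15, job_E:*/6}
Op 10: register job_D */11 -> active={job_A:*/11, job_C:*/15, job_D:*/11, job_E:*/6}
Op 11: register job_A */14 -> active={job_A:*/14, job_C:*/15, job_D:*/11, job_E:*/6}
  job_A: interval 14, next fire after T=276 is 280
  job_C: interval 15, next fire after T=276 is 285
  job_D: interval 11, next fire after T=276 is 286
  job_E: interval 6, next fire after T=276 is 282
Earliest = 280, winner (lex tiebreak) = job_A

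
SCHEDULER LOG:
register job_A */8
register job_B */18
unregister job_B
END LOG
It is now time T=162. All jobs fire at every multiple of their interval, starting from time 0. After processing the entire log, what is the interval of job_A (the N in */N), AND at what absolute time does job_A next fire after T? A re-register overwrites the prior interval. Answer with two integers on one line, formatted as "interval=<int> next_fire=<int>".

Op 1: register job_A */8 -> active={job_A:*/8}
Op 2: register job_B */18 -> active={job_A:*/8, job_B:*/18}
Op 3: unregister job_B -> active={job_A:*/8}
Final interval of job_A = 8
Next fire of job_A after T=162: (162//8+1)*8 = 168

Answer: interval=8 next_fire=168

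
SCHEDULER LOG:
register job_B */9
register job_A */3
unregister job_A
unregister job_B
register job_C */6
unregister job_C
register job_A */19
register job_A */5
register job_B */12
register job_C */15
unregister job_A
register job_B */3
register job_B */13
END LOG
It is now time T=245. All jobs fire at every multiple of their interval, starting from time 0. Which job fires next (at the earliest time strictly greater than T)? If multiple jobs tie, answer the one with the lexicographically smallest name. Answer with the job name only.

Answer: job_B

Derivation:
Op 1: register job_B */9 -> active={job_B:*/9}
Op 2: register job_A */3 -> active={job_A:*/3, job_B:*/9}
Op 3: unregister job_A -> active={job_B:*/9}
Op 4: unregister job_B -> active={}
Op 5: register job_C */6 -> active={job_C:*/6}
Op 6: unregister job_C -> active={}
Op 7: register job_A */19 -> active={job_A:*/19}
Op 8: register job_A */5 -> active={job_A:*/5}
Op 9: register job_B */12 -> active={job_A:*/5, job_B:*/12}
Op 10: register job_C */15 -> active={job_A:*/5, job_B:*/12, job_C:*/15}
Op 11: unregister job_A -> active={job_B:*/12, job_C:*/15}
Op 12: register job_B */3 -> active={job_B:*/3, job_C:*/15}
Op 13: register job_B */13 -> active={job_B:*/13, job_C:*/15}
  job_B: interval 13, next fire after T=245 is 247
  job_C: interval 15, next fire after T=245 is 255
Earliest = 247, winner (lex tiebreak) = job_B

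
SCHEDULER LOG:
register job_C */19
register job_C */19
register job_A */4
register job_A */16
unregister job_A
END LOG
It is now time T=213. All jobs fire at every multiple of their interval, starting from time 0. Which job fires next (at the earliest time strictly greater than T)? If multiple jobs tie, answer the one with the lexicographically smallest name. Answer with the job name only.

Answer: job_C

Derivation:
Op 1: register job_C */19 -> active={job_C:*/19}
Op 2: register job_C */19 -> active={job_C:*/19}
Op 3: register job_A */4 -> active={job_A:*/4, job_C:*/19}
Op 4: register job_A */16 -> active={job_A:*/16, job_C:*/19}
Op 5: unregister job_A -> active={job_C:*/19}
  job_C: interval 19, next fire after T=213 is 228
Earliest = 228, winner (lex tiebreak) = job_C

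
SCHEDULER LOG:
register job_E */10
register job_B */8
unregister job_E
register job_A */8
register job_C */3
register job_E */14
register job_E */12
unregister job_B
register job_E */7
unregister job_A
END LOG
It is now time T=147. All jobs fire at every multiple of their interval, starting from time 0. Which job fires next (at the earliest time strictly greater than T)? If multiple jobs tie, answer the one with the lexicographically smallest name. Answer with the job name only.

Op 1: register job_E */10 -> active={job_E:*/10}
Op 2: register job_B */8 -> active={job_B:*/8, job_E:*/10}
Op 3: unregister job_E -> active={job_B:*/8}
Op 4: register job_A */8 -> active={job_A:*/8, job_B:*/8}
Op 5: register job_C */3 -> active={job_A:*/8, job_B:*/8, job_C:*/3}
Op 6: register job_E */14 -> active={job_A:*/8, job_B:*/8, job_C:*/3, job_E:*/14}
Op 7: register job_E */12 -> active={job_A:*/8, job_B:*/8, job_C:*/3, job_E:*/12}
Op 8: unregister job_B -> active={job_A:*/8, job_C:*/3, job_E:*/12}
Op 9: register job_E */7 -> active={job_A:*/8, job_C:*/3, job_E:*/7}
Op 10: unregister job_A -> active={job_C:*/3, job_E:*/7}
  job_C: interval 3, next fire after T=147 is 150
  job_E: interval 7, next fire after T=147 is 154
Earliest = 150, winner (lex tiebreak) = job_C

Answer: job_C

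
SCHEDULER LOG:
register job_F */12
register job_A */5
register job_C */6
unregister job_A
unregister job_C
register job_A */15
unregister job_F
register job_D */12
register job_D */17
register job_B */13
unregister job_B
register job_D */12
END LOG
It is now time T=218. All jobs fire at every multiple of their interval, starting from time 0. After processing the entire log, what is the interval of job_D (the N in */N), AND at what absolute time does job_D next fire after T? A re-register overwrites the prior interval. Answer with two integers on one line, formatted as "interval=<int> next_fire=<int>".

Answer: interval=12 next_fire=228

Derivation:
Op 1: register job_F */12 -> active={job_F:*/12}
Op 2: register job_A */5 -> active={job_A:*/5, job_F:*/12}
Op 3: register job_C */6 -> active={job_A:*/5, job_C:*/6, job_F:*/12}
Op 4: unregister job_A -> active={job_C:*/6, job_F:*/12}
Op 5: unregister job_C -> active={job_F:*/12}
Op 6: register job_A */15 -> active={job_A:*/15, job_F:*/12}
Op 7: unregister job_F -> active={job_A:*/15}
Op 8: register job_D */12 -> active={job_A:*/15, job_D:*/12}
Op 9: register job_D */17 -> active={job_A:*/15, job_D:*/17}
Op 10: register job_B */13 -> active={job_A:*/15, job_B:*/13, job_D:*/17}
Op 11: unregister job_B -> active={job_A:*/15, job_D:*/17}
Op 12: register job_D */12 -> active={job_A:*/15, job_D:*/12}
Final interval of job_D = 12
Next fire of job_D after T=218: (218//12+1)*12 = 228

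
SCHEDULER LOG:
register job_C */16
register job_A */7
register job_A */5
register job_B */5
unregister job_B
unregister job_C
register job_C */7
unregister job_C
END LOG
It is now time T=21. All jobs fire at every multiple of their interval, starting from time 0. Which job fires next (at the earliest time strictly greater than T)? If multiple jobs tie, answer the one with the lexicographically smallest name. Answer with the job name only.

Op 1: register job_C */16 -> active={job_C:*/16}
Op 2: register job_A */7 -> active={job_A:*/7, job_C:*/16}
Op 3: register job_A */5 -> active={job_A:*/5, job_C:*/16}
Op 4: register job_B */5 -> active={job_A:*/5, job_B:*/5, job_C:*/16}
Op 5: unregister job_B -> active={job_A:*/5, job_C:*/16}
Op 6: unregister job_C -> active={job_A:*/5}
Op 7: register job_C */7 -> active={job_A:*/5, job_C:*/7}
Op 8: unregister job_C -> active={job_A:*/5}
  job_A: interval 5, next fire after T=21 is 25
Earliest = 25, winner (lex tiebreak) = job_A

Answer: job_A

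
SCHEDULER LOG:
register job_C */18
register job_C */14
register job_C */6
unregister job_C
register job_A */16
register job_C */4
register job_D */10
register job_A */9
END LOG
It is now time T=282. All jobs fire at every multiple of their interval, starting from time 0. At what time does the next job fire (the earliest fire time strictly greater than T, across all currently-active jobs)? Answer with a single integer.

Answer: 284

Derivation:
Op 1: register job_C */18 -> active={job_C:*/18}
Op 2: register job_C */14 -> active={job_C:*/14}
Op 3: register job_C */6 -> active={job_C:*/6}
Op 4: unregister job_C -> active={}
Op 5: register job_A */16 -> active={job_A:*/16}
Op 6: register job_C */4 -> active={job_A:*/16, job_C:*/4}
Op 7: register job_D */10 -> active={job_A:*/16, job_C:*/4, job_D:*/10}
Op 8: register job_A */9 -> active={job_A:*/9, job_C:*/4, job_D:*/10}
  job_A: interval 9, next fire after T=282 is 288
  job_C: interval 4, next fire after T=282 is 284
  job_D: interval 10, next fire after T=282 is 290
Earliest fire time = 284 (job job_C)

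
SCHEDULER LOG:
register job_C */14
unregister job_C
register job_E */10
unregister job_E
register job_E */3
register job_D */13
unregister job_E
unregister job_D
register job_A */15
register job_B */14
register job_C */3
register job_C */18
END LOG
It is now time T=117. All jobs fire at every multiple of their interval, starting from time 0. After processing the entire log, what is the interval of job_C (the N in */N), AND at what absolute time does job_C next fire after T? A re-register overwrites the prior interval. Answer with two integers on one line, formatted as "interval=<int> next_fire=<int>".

Op 1: register job_C */14 -> active={job_C:*/14}
Op 2: unregister job_C -> active={}
Op 3: register job_E */10 -> active={job_E:*/10}
Op 4: unregister job_E -> active={}
Op 5: register job_E */3 -> active={job_E:*/3}
Op 6: register job_D */13 -> active={job_D:*/13, job_E:*/3}
Op 7: unregister job_E -> active={job_D:*/13}
Op 8: unregister job_D -> active={}
Op 9: register job_A */15 -> active={job_A:*/15}
Op 10: register job_B */14 -> active={job_A:*/15, job_B:*/14}
Op 11: register job_C */3 -> active={job_A:*/15, job_B:*/14, job_C:*/3}
Op 12: register job_C */18 -> active={job_A:*/15, job_B:*/14, job_C:*/18}
Final interval of job_C = 18
Next fire of job_C after T=117: (117//18+1)*18 = 126

Answer: interval=18 next_fire=126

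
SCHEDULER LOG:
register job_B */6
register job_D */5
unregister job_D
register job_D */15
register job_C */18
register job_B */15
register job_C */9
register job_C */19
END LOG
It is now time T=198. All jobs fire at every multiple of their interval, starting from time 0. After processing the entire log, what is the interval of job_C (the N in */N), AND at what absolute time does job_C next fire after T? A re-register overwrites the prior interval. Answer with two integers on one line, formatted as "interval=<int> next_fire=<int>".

Op 1: register job_B */6 -> active={job_B:*/6}
Op 2: register job_D */5 -> active={job_B:*/6, job_D:*/5}
Op 3: unregister job_D -> active={job_B:*/6}
Op 4: register job_D */15 -> active={job_B:*/6, job_D:*/15}
Op 5: register job_C */18 -> active={job_B:*/6, job_C:*/18, job_D:*/15}
Op 6: register job_B */15 -> active={job_B:*/15, job_C:*/18, job_D:*/15}
Op 7: register job_C */9 -> active={job_B:*/15, job_C:*/9, job_D:*/15}
Op 8: register job_C */19 -> active={job_B:*/15, job_C:*/19, job_D:*/15}
Final interval of job_C = 19
Next fire of job_C after T=198: (198//19+1)*19 = 209

Answer: interval=19 next_fire=209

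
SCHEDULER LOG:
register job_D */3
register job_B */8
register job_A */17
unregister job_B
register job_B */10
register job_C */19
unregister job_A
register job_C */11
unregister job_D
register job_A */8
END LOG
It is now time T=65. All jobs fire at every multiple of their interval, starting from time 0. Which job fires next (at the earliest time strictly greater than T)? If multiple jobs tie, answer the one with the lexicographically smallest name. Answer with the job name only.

Op 1: register job_D */3 -> active={job_D:*/3}
Op 2: register job_B */8 -> active={job_B:*/8, job_D:*/3}
Op 3: register job_A */17 -> active={job_A:*/17, job_B:*/8, job_D:*/3}
Op 4: unregister job_B -> active={job_A:*/17, job_D:*/3}
Op 5: register job_B */10 -> active={job_A:*/17, job_B:*/10, job_D:*/3}
Op 6: register job_C */19 -> active={job_A:*/17, job_B:*/10, job_C:*/19, job_D:*/3}
Op 7: unregister job_A -> active={job_B:*/10, job_C:*/19, job_D:*/3}
Op 8: register job_C */11 -> active={job_B:*/10, job_C:*/11, job_D:*/3}
Op 9: unregister job_D -> active={job_B:*/10, job_C:*/11}
Op 10: register job_A */8 -> active={job_A:*/8, job_B:*/10, job_C:*/11}
  job_A: interval 8, next fire after T=65 is 72
  job_B: interval 10, next fire after T=65 is 70
  job_C: interval 11, next fire after T=65 is 66
Earliest = 66, winner (lex tiebreak) = job_C

Answer: job_C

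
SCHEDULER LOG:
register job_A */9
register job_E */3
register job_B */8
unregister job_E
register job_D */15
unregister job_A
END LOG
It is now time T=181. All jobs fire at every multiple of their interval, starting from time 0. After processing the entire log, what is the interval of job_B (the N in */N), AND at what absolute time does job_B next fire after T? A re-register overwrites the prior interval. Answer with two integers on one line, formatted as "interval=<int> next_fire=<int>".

Op 1: register job_A */9 -> active={job_A:*/9}
Op 2: register job_E */3 -> active={job_A:*/9, job_E:*/3}
Op 3: register job_B */8 -> active={job_A:*/9, job_B:*/8, job_E:*/3}
Op 4: unregister job_E -> active={job_A:*/9, job_B:*/8}
Op 5: register job_D */15 -> active={job_A:*/9, job_B:*/8, job_D:*/15}
Op 6: unregister job_A -> active={job_B:*/8, job_D:*/15}
Final interval of job_B = 8
Next fire of job_B after T=181: (181//8+1)*8 = 184

Answer: interval=8 next_fire=184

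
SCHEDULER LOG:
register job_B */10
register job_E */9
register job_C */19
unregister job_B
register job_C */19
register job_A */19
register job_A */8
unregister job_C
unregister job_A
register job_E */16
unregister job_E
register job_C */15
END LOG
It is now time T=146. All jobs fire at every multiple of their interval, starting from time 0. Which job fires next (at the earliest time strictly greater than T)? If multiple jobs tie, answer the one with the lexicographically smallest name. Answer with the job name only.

Op 1: register job_B */10 -> active={job_B:*/10}
Op 2: register job_E */9 -> active={job_B:*/10, job_E:*/9}
Op 3: register job_C */19 -> active={job_B:*/10, job_C:*/19, job_E:*/9}
Op 4: unregister job_B -> active={job_C:*/19, job_E:*/9}
Op 5: register job_C */19 -> active={job_C:*/19, job_E:*/9}
Op 6: register job_A */19 -> active={job_A:*/19, job_C:*/19, job_E:*/9}
Op 7: register job_A */8 -> active={job_A:*/8, job_C:*/19, job_E:*/9}
Op 8: unregister job_C -> active={job_A:*/8, job_E:*/9}
Op 9: unregister job_A -> active={job_E:*/9}
Op 10: register job_E */16 -> active={job_E:*/16}
Op 11: unregister job_E -> active={}
Op 12: register job_C */15 -> active={job_C:*/15}
  job_C: interval 15, next fire after T=146 is 150
Earliest = 150, winner (lex tiebreak) = job_C

Answer: job_C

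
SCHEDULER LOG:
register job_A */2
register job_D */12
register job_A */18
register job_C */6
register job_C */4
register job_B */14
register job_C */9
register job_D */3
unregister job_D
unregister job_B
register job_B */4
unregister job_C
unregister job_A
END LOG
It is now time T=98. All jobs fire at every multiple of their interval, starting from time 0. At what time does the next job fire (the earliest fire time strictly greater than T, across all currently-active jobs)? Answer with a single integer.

Op 1: register job_A */2 -> active={job_A:*/2}
Op 2: register job_D */12 -> active={job_A:*/2, job_D:*/12}
Op 3: register job_A */18 -> active={job_A:*/18, job_D:*/12}
Op 4: register job_C */6 -> active={job_A:*/18, job_C:*/6, job_D:*/12}
Op 5: register job_C */4 -> active={job_A:*/18, job_C:*/4, job_D:*/12}
Op 6: register job_B */14 -> active={job_A:*/18, job_B:*/14, job_C:*/4, job_D:*/12}
Op 7: register job_C */9 -> active={job_A:*/18, job_B:*/14, job_C:*/9, job_D:*/12}
Op 8: register job_D */3 -> active={job_A:*/18, job_B:*/14, job_C:*/9, job_D:*/3}
Op 9: unregister job_D -> active={job_A:*/18, job_B:*/14, job_C:*/9}
Op 10: unregister job_B -> active={job_A:*/18, job_C:*/9}
Op 11: register job_B */4 -> active={job_A:*/18, job_B:*/4, job_C:*/9}
Op 12: unregister job_C -> active={job_A:*/18, job_B:*/4}
Op 13: unregister job_A -> active={job_B:*/4}
  job_B: interval 4, next fire after T=98 is 100
Earliest fire time = 100 (job job_B)

Answer: 100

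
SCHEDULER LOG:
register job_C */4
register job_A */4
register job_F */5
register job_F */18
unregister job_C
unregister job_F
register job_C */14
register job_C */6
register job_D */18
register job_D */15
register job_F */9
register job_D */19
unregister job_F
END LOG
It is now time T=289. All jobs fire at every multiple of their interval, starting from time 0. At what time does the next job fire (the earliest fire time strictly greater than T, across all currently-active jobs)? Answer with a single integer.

Op 1: register job_C */4 -> active={job_C:*/4}
Op 2: register job_A */4 -> active={job_A:*/4, job_C:*/4}
Op 3: register job_F */5 -> active={job_A:*/4, job_C:*/4, job_F:*/5}
Op 4: register job_F */18 -> active={job_A:*/4, job_C:*/4, job_F:*/18}
Op 5: unregister job_C -> active={job_A:*/4, job_F:*/18}
Op 6: unregister job_F -> active={job_A:*/4}
Op 7: register job_C */14 -> active={job_A:*/4, job_C:*/14}
Op 8: register job_C */6 -> active={job_A:*/4, job_C:*/6}
Op 9: register job_D */18 -> active={job_A:*/4, job_C:*/6, job_D:*/18}
Op 10: register job_D */15 -> active={job_A:*/4, job_C:*/6, job_D:*/15}
Op 11: register job_F */9 -> active={job_A:*/4, job_C:*/6, job_D:*/15, job_F:*/9}
Op 12: register job_D */19 -> active={job_A:*/4, job_C:*/6, job_D:*/19, job_F:*/9}
Op 13: unregister job_F -> active={job_A:*/4, job_C:*/6, job_D:*/19}
  job_A: interval 4, next fire after T=289 is 292
  job_C: interval 6, next fire after T=289 is 294
  job_D: interval 19, next fire after T=289 is 304
Earliest fire time = 292 (job job_A)

Answer: 292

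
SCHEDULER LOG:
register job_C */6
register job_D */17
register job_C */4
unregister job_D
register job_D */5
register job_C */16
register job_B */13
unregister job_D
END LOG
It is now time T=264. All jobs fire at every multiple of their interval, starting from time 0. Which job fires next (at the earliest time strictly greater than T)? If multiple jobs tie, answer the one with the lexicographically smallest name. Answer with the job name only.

Answer: job_C

Derivation:
Op 1: register job_C */6 -> active={job_C:*/6}
Op 2: register job_D */17 -> active={job_C:*/6, job_D:*/17}
Op 3: register job_C */4 -> active={job_C:*/4, job_D:*/17}
Op 4: unregister job_D -> active={job_C:*/4}
Op 5: register job_D */5 -> active={job_C:*/4, job_D:*/5}
Op 6: register job_C */16 -> active={job_C:*/16, job_D:*/5}
Op 7: register job_B */13 -> active={job_B:*/13, job_C:*/16, job_D:*/5}
Op 8: unregister job_D -> active={job_B:*/13, job_C:*/16}
  job_B: interval 13, next fire after T=264 is 273
  job_C: interval 16, next fire after T=264 is 272
Earliest = 272, winner (lex tiebreak) = job_C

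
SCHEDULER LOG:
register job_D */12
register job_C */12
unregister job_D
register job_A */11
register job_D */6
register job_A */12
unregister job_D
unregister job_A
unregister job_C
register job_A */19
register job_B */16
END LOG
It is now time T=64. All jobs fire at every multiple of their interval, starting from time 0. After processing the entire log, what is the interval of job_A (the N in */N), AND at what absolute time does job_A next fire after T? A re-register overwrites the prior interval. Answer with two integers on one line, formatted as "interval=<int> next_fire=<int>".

Op 1: register job_D */12 -> active={job_D:*/12}
Op 2: register job_C */12 -> active={job_C:*/12, job_D:*/12}
Op 3: unregister job_D -> active={job_C:*/12}
Op 4: register job_A */11 -> active={job_A:*/11, job_C:*/12}
Op 5: register job_D */6 -> active={job_A:*/11, job_C:*/12, job_D:*/6}
Op 6: register job_A */12 -> active={job_A:*/12, job_C:*/12, job_D:*/6}
Op 7: unregister job_D -> active={job_A:*/12, job_C:*/12}
Op 8: unregister job_A -> active={job_C:*/12}
Op 9: unregister job_C -> active={}
Op 10: register job_A */19 -> active={job_A:*/19}
Op 11: register job_B */16 -> active={job_A:*/19, job_B:*/16}
Final interval of job_A = 19
Next fire of job_A after T=64: (64//19+1)*19 = 76

Answer: interval=19 next_fire=76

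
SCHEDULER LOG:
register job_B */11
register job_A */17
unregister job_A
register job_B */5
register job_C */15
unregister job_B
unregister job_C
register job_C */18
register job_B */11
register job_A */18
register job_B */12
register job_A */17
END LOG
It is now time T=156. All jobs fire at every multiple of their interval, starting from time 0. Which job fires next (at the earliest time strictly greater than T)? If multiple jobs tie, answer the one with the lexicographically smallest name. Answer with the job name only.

Op 1: register job_B */11 -> active={job_B:*/11}
Op 2: register job_A */17 -> active={job_A:*/17, job_B:*/11}
Op 3: unregister job_A -> active={job_B:*/11}
Op 4: register job_B */5 -> active={job_B:*/5}
Op 5: register job_C */15 -> active={job_B:*/5, job_C:*/15}
Op 6: unregister job_B -> active={job_C:*/15}
Op 7: unregister job_C -> active={}
Op 8: register job_C */18 -> active={job_C:*/18}
Op 9: register job_B */11 -> active={job_B:*/11, job_C:*/18}
Op 10: register job_A */18 -> active={job_A:*/18, job_B:*/11, job_C:*/18}
Op 11: register job_B */12 -> active={job_A:*/18, job_B:*/12, job_C:*/18}
Op 12: register job_A */17 -> active={job_A:*/17, job_B:*/12, job_C:*/18}
  job_A: interval 17, next fire after T=156 is 170
  job_B: interval 12, next fire after T=156 is 168
  job_C: interval 18, next fire after T=156 is 162
Earliest = 162, winner (lex tiebreak) = job_C

Answer: job_C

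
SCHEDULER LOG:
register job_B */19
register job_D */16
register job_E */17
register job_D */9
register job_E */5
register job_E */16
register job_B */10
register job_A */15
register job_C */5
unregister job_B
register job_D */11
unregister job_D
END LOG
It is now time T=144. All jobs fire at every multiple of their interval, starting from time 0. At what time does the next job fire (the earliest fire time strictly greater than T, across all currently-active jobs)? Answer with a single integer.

Op 1: register job_B */19 -> active={job_B:*/19}
Op 2: register job_D */16 -> active={job_B:*/19, job_D:*/16}
Op 3: register job_E */17 -> active={job_B:*/19, job_D:*/16, job_E:*/17}
Op 4: register job_D */9 -> active={job_B:*/19, job_D:*/9, job_E:*/17}
Op 5: register job_E */5 -> active={job_B:*/19, job_D:*/9, job_E:*/5}
Op 6: register job_E */16 -> active={job_B:*/19, job_D:*/9, job_E:*/16}
Op 7: register job_B */10 -> active={job_B:*/10, job_D:*/9, job_E:*/16}
Op 8: register job_A */15 -> active={job_A:*/15, job_B:*/10, job_D:*/9, job_E:*/16}
Op 9: register job_C */5 -> active={job_A:*/15, job_B:*/10, job_C:*/5, job_D:*/9, job_E:*/16}
Op 10: unregister job_B -> active={job_A:*/15, job_C:*/5, job_D:*/9, job_E:*/16}
Op 11: register job_D */11 -> active={job_A:*/15, job_C:*/5, job_D:*/11, job_E:*/16}
Op 12: unregister job_D -> active={job_A:*/15, job_C:*/5, job_E:*/16}
  job_A: interval 15, next fire after T=144 is 150
  job_C: interval 5, next fire after T=144 is 145
  job_E: interval 16, next fire after T=144 is 160
Earliest fire time = 145 (job job_C)

Answer: 145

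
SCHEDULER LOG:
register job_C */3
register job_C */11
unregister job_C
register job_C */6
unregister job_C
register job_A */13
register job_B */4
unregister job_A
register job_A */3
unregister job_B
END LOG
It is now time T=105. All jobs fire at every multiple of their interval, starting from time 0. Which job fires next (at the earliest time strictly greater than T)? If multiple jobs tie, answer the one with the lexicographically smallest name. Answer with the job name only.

Op 1: register job_C */3 -> active={job_C:*/3}
Op 2: register job_C */11 -> active={job_C:*/11}
Op 3: unregister job_C -> active={}
Op 4: register job_C */6 -> active={job_C:*/6}
Op 5: unregister job_C -> active={}
Op 6: register job_A */13 -> active={job_A:*/13}
Op 7: register job_B */4 -> active={job_A:*/13, job_B:*/4}
Op 8: unregister job_A -> active={job_B:*/4}
Op 9: register job_A */3 -> active={job_A:*/3, job_B:*/4}
Op 10: unregister job_B -> active={job_A:*/3}
  job_A: interval 3, next fire after T=105 is 108
Earliest = 108, winner (lex tiebreak) = job_A

Answer: job_A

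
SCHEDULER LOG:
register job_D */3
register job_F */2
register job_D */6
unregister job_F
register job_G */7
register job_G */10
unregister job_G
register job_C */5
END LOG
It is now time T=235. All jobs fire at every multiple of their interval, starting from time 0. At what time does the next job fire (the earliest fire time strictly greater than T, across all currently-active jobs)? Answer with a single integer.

Answer: 240

Derivation:
Op 1: register job_D */3 -> active={job_D:*/3}
Op 2: register job_F */2 -> active={job_D:*/3, job_F:*/2}
Op 3: register job_D */6 -> active={job_D:*/6, job_F:*/2}
Op 4: unregister job_F -> active={job_D:*/6}
Op 5: register job_G */7 -> active={job_D:*/6, job_G:*/7}
Op 6: register job_G */10 -> active={job_D:*/6, job_G:*/10}
Op 7: unregister job_G -> active={job_D:*/6}
Op 8: register job_C */5 -> active={job_C:*/5, job_D:*/6}
  job_C: interval 5, next fire after T=235 is 240
  job_D: interval 6, next fire after T=235 is 240
Earliest fire time = 240 (job job_C)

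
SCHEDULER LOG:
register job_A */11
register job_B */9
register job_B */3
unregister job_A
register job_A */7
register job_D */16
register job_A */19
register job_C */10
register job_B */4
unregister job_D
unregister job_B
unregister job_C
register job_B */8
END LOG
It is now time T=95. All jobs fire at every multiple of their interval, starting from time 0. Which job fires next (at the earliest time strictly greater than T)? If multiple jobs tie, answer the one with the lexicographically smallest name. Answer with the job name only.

Answer: job_B

Derivation:
Op 1: register job_A */11 -> active={job_A:*/11}
Op 2: register job_B */9 -> active={job_A:*/11, job_B:*/9}
Op 3: register job_B */3 -> active={job_A:*/11, job_B:*/3}
Op 4: unregister job_A -> active={job_B:*/3}
Op 5: register job_A */7 -> active={job_A:*/7, job_B:*/3}
Op 6: register job_D */16 -> active={job_A:*/7, job_B:*/3, job_D:*/16}
Op 7: register job_A */19 -> active={job_A:*/19, job_B:*/3, job_D:*/16}
Op 8: register job_C */10 -> active={job_A:*/19, job_B:*/3, job_C:*/10, job_D:*/16}
Op 9: register job_B */4 -> active={job_A:*/19, job_B:*/4, job_C:*/10, job_D:*/16}
Op 10: unregister job_D -> active={job_A:*/19, job_B:*/4, job_C:*/10}
Op 11: unregister job_B -> active={job_A:*/19, job_C:*/10}
Op 12: unregister job_C -> active={job_A:*/19}
Op 13: register job_B */8 -> active={job_A:*/19, job_B:*/8}
  job_A: interval 19, next fire after T=95 is 114
  job_B: interval 8, next fire after T=95 is 96
Earliest = 96, winner (lex tiebreak) = job_B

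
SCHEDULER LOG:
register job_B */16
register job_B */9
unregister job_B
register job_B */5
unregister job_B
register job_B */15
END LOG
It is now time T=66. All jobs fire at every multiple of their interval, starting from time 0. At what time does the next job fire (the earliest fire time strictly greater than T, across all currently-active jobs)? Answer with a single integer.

Op 1: register job_B */16 -> active={job_B:*/16}
Op 2: register job_B */9 -> active={job_B:*/9}
Op 3: unregister job_B -> active={}
Op 4: register job_B */5 -> active={job_B:*/5}
Op 5: unregister job_B -> active={}
Op 6: register job_B */15 -> active={job_B:*/15}
  job_B: interval 15, next fire after T=66 is 75
Earliest fire time = 75 (job job_B)

Answer: 75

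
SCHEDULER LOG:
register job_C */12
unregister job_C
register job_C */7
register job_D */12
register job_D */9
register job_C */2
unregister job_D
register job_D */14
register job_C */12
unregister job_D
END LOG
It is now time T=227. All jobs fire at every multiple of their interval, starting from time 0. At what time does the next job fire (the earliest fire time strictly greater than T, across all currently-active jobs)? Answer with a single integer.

Answer: 228

Derivation:
Op 1: register job_C */12 -> active={job_C:*/12}
Op 2: unregister job_C -> active={}
Op 3: register job_C */7 -> active={job_C:*/7}
Op 4: register job_D */12 -> active={job_C:*/7, job_D:*/12}
Op 5: register job_D */9 -> active={job_C:*/7, job_D:*/9}
Op 6: register job_C */2 -> active={job_C:*/2, job_D:*/9}
Op 7: unregister job_D -> active={job_C:*/2}
Op 8: register job_D */14 -> active={job_C:*/2, job_D:*/14}
Op 9: register job_C */12 -> active={job_C:*/12, job_D:*/14}
Op 10: unregister job_D -> active={job_C:*/12}
  job_C: interval 12, next fire after T=227 is 228
Earliest fire time = 228 (job job_C)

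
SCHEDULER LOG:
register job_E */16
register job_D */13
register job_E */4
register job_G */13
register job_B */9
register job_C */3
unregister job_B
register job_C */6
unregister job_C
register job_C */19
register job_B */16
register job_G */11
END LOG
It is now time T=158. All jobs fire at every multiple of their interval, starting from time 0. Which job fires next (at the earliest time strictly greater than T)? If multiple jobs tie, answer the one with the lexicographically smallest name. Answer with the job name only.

Answer: job_B

Derivation:
Op 1: register job_E */16 -> active={job_E:*/16}
Op 2: register job_D */13 -> active={job_D:*/13, job_E:*/16}
Op 3: register job_E */4 -> active={job_D:*/13, job_E:*/4}
Op 4: register job_G */13 -> active={job_D:*/13, job_E:*/4, job_G:*/13}
Op 5: register job_B */9 -> active={job_B:*/9, job_D:*/13, job_E:*/4, job_G:*/13}
Op 6: register job_C */3 -> active={job_B:*/9, job_C:*/3, job_D:*/13, job_E:*/4, job_G:*/13}
Op 7: unregister job_B -> active={job_C:*/3, job_D:*/13, job_E:*/4, job_G:*/13}
Op 8: register job_C */6 -> active={job_C:*/6, job_D:*/13, job_E:*/4, job_G:*/13}
Op 9: unregister job_C -> active={job_D:*/13, job_E:*/4, job_G:*/13}
Op 10: register job_C */19 -> active={job_C:*/19, job_D:*/13, job_E:*/4, job_G:*/13}
Op 11: register job_B */16 -> active={job_B:*/16, job_C:*/19, job_D:*/13, job_E:*/4, job_G:*/13}
Op 12: register job_G */11 -> active={job_B:*/16, job_C:*/19, job_D:*/13, job_E:*/4, job_G:*/11}
  job_B: interval 16, next fire after T=158 is 160
  job_C: interval 19, next fire after T=158 is 171
  job_D: interval 13, next fire after T=158 is 169
  job_E: interval 4, next fire after T=158 is 160
  job_G: interval 11, next fire after T=158 is 165
Earliest = 160, winner (lex tiebreak) = job_B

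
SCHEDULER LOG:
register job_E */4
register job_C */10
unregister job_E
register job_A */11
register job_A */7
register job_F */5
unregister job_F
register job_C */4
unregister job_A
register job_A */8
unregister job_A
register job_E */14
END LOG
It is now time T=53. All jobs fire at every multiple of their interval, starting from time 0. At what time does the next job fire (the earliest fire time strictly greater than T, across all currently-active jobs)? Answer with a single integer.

Op 1: register job_E */4 -> active={job_E:*/4}
Op 2: register job_C */10 -> active={job_C:*/10, job_E:*/4}
Op 3: unregister job_E -> active={job_C:*/10}
Op 4: register job_A */11 -> active={job_A:*/11, job_C:*/10}
Op 5: register job_A */7 -> active={job_A:*/7, job_C:*/10}
Op 6: register job_F */5 -> active={job_A:*/7, job_C:*/10, job_F:*/5}
Op 7: unregister job_F -> active={job_A:*/7, job_C:*/10}
Op 8: register job_C */4 -> active={job_A:*/7, job_C:*/4}
Op 9: unregister job_A -> active={job_C:*/4}
Op 10: register job_A */8 -> active={job_A:*/8, job_C:*/4}
Op 11: unregister job_A -> active={job_C:*/4}
Op 12: register job_E */14 -> active={job_C:*/4, job_E:*/14}
  job_C: interval 4, next fire after T=53 is 56
  job_E: interval 14, next fire after T=53 is 56
Earliest fire time = 56 (job job_C)

Answer: 56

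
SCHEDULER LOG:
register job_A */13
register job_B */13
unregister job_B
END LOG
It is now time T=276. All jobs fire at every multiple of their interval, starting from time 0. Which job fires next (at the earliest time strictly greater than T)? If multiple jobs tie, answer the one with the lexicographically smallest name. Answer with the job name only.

Answer: job_A

Derivation:
Op 1: register job_A */13 -> active={job_A:*/13}
Op 2: register job_B */13 -> active={job_A:*/13, job_B:*/13}
Op 3: unregister job_B -> active={job_A:*/13}
  job_A: interval 13, next fire after T=276 is 286
Earliest = 286, winner (lex tiebreak) = job_A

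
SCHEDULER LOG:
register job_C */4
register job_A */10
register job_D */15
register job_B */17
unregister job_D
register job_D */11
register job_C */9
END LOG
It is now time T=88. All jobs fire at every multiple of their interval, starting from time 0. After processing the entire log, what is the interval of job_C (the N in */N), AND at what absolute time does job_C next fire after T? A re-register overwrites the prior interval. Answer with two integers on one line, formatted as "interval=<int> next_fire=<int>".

Answer: interval=9 next_fire=90

Derivation:
Op 1: register job_C */4 -> active={job_C:*/4}
Op 2: register job_A */10 -> active={job_A:*/10, job_C:*/4}
Op 3: register job_D */15 -> active={job_A:*/10, job_C:*/4, job_D:*/15}
Op 4: register job_B */17 -> active={job_A:*/10, job_B:*/17, job_C:*/4, job_D:*/15}
Op 5: unregister job_D -> active={job_A:*/10, job_B:*/17, job_C:*/4}
Op 6: register job_D */11 -> active={job_A:*/10, job_B:*/17, job_C:*/4, job_D:*/11}
Op 7: register job_C */9 -> active={job_A:*/10, job_B:*/17, job_C:*/9, job_D:*/11}
Final interval of job_C = 9
Next fire of job_C after T=88: (88//9+1)*9 = 90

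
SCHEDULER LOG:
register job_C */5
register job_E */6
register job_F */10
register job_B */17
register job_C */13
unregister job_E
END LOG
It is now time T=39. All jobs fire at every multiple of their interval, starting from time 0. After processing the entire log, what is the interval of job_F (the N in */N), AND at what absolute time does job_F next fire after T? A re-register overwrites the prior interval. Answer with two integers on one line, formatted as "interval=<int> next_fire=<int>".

Op 1: register job_C */5 -> active={job_C:*/5}
Op 2: register job_E */6 -> active={job_C:*/5, job_E:*/6}
Op 3: register job_F */10 -> active={job_C:*/5, job_E:*/6, job_F:*/10}
Op 4: register job_B */17 -> active={job_B:*/17, job_C:*/5, job_E:*/6, job_F:*/10}
Op 5: register job_C */13 -> active={job_B:*/17, job_C:*/13, job_E:*/6, job_F:*/10}
Op 6: unregister job_E -> active={job_B:*/17, job_C:*/13, job_F:*/10}
Final interval of job_F = 10
Next fire of job_F after T=39: (39//10+1)*10 = 40

Answer: interval=10 next_fire=40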